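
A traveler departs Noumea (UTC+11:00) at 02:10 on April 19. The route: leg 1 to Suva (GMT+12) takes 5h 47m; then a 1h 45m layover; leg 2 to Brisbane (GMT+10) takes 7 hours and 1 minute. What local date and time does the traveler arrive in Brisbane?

15:43 on Apr 19

Convert departure to UTC: 02:10 − 11:00 = 15:10 UTC on Apr 18.
Add 5 hours and 47 minutes leg 1 → 20:57 UTC.
Add 1 hour and 45 minutes layover in Suva → 22:42 UTC.
Add 7 hours 1 minute leg 2 → 05:43 UTC (Apr 19).
Brisbane is UTC+10:00, so local arrival = 05:43 + 10:00 = 15:43 on Apr 19.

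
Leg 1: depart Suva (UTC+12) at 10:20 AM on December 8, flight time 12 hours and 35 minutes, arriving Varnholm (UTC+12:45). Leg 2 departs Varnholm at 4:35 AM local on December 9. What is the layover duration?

Convert departure to UTC: 10:20 AM − 12:00 = 10:20 PM UTC on Dec 7.
Add 12 hours and 35 minutes flight time → 10:55 AM UTC (Dec 8).
Varnholm is UTC+12:45, so local arrival = 10:55 AM + 12:45 = 11:40 PM on Dec 8.
Layover = 4:35 AM − 11:40 PM (+1 day) = 4 hours 55 minutes.

4 hours 55 minutes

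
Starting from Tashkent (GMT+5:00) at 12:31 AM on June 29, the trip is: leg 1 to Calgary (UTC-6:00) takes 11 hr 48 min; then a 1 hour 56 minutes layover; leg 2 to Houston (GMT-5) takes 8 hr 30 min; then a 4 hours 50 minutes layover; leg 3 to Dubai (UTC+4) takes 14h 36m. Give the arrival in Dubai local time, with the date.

5:11 PM on June 30

Convert departure to UTC: 12:31 AM − 5:00 = 7:31 PM UTC on Jun 28.
Add 11 hours 48 minutes leg 1 → 7:19 AM UTC (Jun 29).
Add 1 hour 56 minutes layover in Calgary → 9:15 AM UTC.
Add 8 hours 30 minutes leg 2 → 5:45 PM UTC.
Add 4 hours 50 minutes layover in Houston → 10:35 PM UTC.
Add 14 hours 36 minutes leg 3 → 1:11 PM UTC (Jun 30).
Dubai is UTC+4:00, so local arrival = 1:11 PM + 4:00 = 5:11 PM on Jun 30.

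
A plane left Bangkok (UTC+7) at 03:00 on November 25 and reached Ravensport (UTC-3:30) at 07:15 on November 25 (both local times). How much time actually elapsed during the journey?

14 hours 45 minutes

Departure in UTC: 03:00 − 7:00 = 20:00 on Nov 24.
Arrival in UTC: 07:15 + 3:30 = 10:45 on Nov 25.
Elapsed = 10:45 − 20:00 (+1 day) = 14 hours 45 minutes.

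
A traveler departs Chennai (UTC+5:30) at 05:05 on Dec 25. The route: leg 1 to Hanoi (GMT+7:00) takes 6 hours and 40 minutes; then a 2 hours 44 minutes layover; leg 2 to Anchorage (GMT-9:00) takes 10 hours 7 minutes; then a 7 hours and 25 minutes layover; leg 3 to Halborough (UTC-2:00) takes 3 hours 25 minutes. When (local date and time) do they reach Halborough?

Convert departure to UTC: 05:05 − 5:30 = 23:35 UTC on Dec 24.
Add 6 hours and 40 minutes leg 1 → 06:15 UTC (Dec 25).
Add 2 hours and 44 minutes layover in Hanoi → 08:59 UTC.
Add 10 hours 7 minutes leg 2 → 19:06 UTC.
Add 7 hours and 25 minutes layover in Anchorage → 02:31 UTC (Dec 26).
Add 3 hours 25 minutes leg 3 → 05:56 UTC.
Halborough is UTC−2:00, so local arrival = 05:56 − 2:00 = 03:56 on Dec 26.

03:56 on Dec 26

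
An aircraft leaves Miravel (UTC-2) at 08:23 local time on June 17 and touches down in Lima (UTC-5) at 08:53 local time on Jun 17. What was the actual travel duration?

3 hours 30 minutes

Departure in UTC: 08:23 + 2:00 = 10:23 on Jun 17.
Arrival in UTC: 08:53 + 5:00 = 13:53 on Jun 17.
Elapsed = 13:53 − 10:23 = 3 hours 30 minutes.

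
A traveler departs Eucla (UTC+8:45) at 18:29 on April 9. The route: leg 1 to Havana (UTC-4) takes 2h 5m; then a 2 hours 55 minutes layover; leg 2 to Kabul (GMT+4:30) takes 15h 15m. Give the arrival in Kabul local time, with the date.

10:29 on April 10

Convert departure to UTC: 18:29 − 8:45 = 09:44 UTC on Apr 9.
Add 2 hours 5 minutes leg 1 → 11:49 UTC.
Add 2 hours 55 minutes layover in Havana → 14:44 UTC.
Add 15 hours and 15 minutes leg 2 → 05:59 UTC (Apr 10).
Kabul is UTC+4:30, so local arrival = 05:59 + 4:30 = 10:29 on Apr 10.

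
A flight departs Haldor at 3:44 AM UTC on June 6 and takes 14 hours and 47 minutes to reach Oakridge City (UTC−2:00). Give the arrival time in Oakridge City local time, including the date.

4:31 PM on Jun 6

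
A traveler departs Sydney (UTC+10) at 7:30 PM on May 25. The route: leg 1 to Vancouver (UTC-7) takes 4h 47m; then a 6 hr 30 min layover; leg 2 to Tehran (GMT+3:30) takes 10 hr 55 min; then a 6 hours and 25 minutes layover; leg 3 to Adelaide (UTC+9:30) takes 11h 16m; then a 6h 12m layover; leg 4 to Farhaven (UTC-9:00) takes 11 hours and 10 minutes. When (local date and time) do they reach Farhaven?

Convert departure to UTC: 7:30 PM − 10:00 = 9:30 AM UTC on May 25.
Add 4 hours and 47 minutes leg 1 → 2:17 PM UTC.
Add 6 hours 30 minutes layover in Vancouver → 8:47 PM UTC.
Add 10 hours 55 minutes leg 2 → 7:42 AM UTC (May 26).
Add 6 hours and 25 minutes layover in Tehran → 2:07 PM UTC.
Add 11 hours and 16 minutes leg 3 → 1:23 AM UTC (May 27).
Add 6 hours 12 minutes layover in Adelaide → 7:35 AM UTC.
Add 11 hours 10 minutes leg 4 → 6:45 PM UTC.
Farhaven is UTC−9:00, so local arrival = 6:45 PM − 9:00 = 9:45 AM on May 27.

9:45 AM on May 27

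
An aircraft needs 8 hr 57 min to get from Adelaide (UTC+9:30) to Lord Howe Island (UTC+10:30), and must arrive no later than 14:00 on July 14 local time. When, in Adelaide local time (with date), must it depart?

Target arrival in UTC: 14:00 − 10:30 = 03:30 on Jul 14.
Subtract 8 hours 57 minutes → departure 18:33 UTC on Jul 13.
Adelaide is UTC+9:30: 18:33 + 9:30 = 04:03 on Jul 14.

04:03 on July 14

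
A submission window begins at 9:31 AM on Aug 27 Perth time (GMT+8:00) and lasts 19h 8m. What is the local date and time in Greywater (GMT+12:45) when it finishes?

9:24 AM on Aug 28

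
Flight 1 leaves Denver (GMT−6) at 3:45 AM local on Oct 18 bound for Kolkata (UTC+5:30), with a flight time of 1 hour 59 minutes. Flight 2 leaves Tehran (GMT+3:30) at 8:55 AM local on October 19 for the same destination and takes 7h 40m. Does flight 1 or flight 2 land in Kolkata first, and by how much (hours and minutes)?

Flight 1 in UTC: 3:45 AM + 6:00 = 9:45 AM on Oct 18.
+1 hour 59 minutes → arrive 11:44 AM UTC on Oct 18.
Flight 2 in UTC: 8:55 AM − 3:30 = 5:25 AM on Oct 19.
+7 hours 40 minutes → arrive 1:05 PM UTC on Oct 19.
Flight 1 lands earlier by 25 hours 21 minutes.

the first, by 25 hours 21 minutes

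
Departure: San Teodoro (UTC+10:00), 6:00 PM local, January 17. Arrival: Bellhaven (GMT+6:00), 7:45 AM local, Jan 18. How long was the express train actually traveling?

Departure in UTC: 6:00 PM − 10:00 = 8:00 AM on Jan 17.
Arrival in UTC: 7:45 AM − 6:00 = 1:45 AM on Jan 18.
Elapsed = 1:45 AM − 8:00 AM (+1 day) = 17 hours 45 minutes.

17 hours 45 minutes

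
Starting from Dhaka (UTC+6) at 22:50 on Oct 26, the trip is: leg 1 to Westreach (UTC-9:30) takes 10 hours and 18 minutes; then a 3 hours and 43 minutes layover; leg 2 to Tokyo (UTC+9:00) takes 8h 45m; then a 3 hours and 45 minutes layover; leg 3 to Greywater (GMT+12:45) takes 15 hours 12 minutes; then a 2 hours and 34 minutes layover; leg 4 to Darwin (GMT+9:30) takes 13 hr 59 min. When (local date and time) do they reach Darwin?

Convert departure to UTC: 22:50 − 6:00 = 16:50 UTC on Oct 26.
Add 10 hours and 18 minutes leg 1 → 03:08 UTC (Oct 27).
Add 3 hours and 43 minutes layover in Westreach → 06:51 UTC.
Add 8 hours 45 minutes leg 2 → 15:36 UTC.
Add 3 hours 45 minutes layover in Tokyo → 19:21 UTC.
Add 15 hours and 12 minutes leg 3 → 10:33 UTC (Oct 28).
Add 2 hours and 34 minutes layover in Greywater → 13:07 UTC.
Add 13 hours and 59 minutes leg 4 → 03:06 UTC (Oct 29).
Darwin is UTC+9:30, so local arrival = 03:06 + 9:30 = 12:36 on Oct 29.

12:36 on October 29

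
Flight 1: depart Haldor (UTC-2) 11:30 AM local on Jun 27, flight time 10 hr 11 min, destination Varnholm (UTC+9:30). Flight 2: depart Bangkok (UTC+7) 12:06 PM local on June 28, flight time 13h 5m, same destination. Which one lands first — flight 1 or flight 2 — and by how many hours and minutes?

Flight 1 in UTC: 11:30 AM + 2:00 = 1:30 PM on Jun 27.
+10 hours 11 minutes → arrive 11:41 PM UTC on Jun 27.
Flight 2 in UTC: 12:06 PM − 7:00 = 5:06 AM on Jun 28.
+13 hours 5 minutes → arrive 6:11 PM UTC on Jun 28.
Flight 1 lands earlier by 18 hours 30 minutes.

the first, by 18 hours 30 minutes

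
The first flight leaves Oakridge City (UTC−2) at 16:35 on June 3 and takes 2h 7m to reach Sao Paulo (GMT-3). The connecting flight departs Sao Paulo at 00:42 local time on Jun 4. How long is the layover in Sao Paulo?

7 hours

Convert departure to UTC: 16:35 + 2:00 = 18:35 UTC on Jun 3.
Add 2 hours and 7 minutes flight time → 20:42 UTC.
Sao Paulo is UTC−3:00, so local arrival = 20:42 − 3:00 = 17:42 on Jun 3.
Layover = 00:42 − 17:42 (+1 day) = 7 hours.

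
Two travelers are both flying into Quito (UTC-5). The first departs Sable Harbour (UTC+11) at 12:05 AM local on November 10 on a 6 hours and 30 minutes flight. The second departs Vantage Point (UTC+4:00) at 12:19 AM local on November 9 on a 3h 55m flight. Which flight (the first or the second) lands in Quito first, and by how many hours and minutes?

Flight 1 in UTC: 12:05 AM − 11:00 = 1:05 PM on Nov 9.
+6 hours 30 minutes → arrive 7:35 PM UTC on Nov 9.
Flight 2 in UTC: 12:19 AM − 4:00 = 8:19 PM on Nov 8.
+3 hours and 55 minutes → arrive 12:14 AM UTC on Nov 9.
Flight 2 lands earlier by 19 hours 21 minutes.

the second, by 19 hours 21 minutes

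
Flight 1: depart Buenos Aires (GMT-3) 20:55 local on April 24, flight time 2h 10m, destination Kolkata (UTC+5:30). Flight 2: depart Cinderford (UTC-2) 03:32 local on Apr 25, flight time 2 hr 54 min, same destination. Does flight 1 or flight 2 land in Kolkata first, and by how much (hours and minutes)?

the first, by 6 hours 21 minutes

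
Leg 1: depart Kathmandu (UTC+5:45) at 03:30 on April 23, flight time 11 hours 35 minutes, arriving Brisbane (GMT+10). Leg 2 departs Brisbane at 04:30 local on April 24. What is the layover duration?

9 hours 10 minutes

Convert departure to UTC: 03:30 − 5:45 = 21:45 UTC on Apr 22.
Add 11 hours and 35 minutes flight time → 09:20 UTC (Apr 23).
Brisbane is UTC+10:00, so local arrival = 09:20 + 10:00 = 19:20 on Apr 23.
Layover = 04:30 − 19:20 (+1 day) = 9 hours 10 minutes.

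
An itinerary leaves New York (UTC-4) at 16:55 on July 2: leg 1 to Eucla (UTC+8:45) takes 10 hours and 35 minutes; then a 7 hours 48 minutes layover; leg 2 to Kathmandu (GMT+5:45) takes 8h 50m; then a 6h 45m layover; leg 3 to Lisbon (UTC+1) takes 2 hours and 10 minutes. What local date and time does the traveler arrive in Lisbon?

Convert departure to UTC: 16:55 + 4:00 = 20:55 UTC on Jul 2.
Add 10 hours 35 minutes leg 1 → 07:30 UTC (Jul 3).
Add 7 hours and 48 minutes layover in Eucla → 15:18 UTC.
Add 8 hours and 50 minutes leg 2 → 00:08 UTC (Jul 4).
Add 6 hours and 45 minutes layover in Kathmandu → 06:53 UTC.
Add 2 hours and 10 minutes leg 3 → 09:03 UTC.
Lisbon is UTC+1:00, so local arrival = 09:03 + 1:00 = 10:03 on Jul 4.

10:03 on July 4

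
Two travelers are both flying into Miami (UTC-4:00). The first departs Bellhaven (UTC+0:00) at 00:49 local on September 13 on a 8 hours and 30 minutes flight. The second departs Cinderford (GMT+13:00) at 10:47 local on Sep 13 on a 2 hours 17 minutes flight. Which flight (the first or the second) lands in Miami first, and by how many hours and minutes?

the second, by 9 hours 15 minutes

Flight 1 departs at 00:49 UTC (Sep 13).
+8 hours 30 minutes → arrive 09:19 UTC on Sep 13.
Flight 2 in UTC: 10:47 − 13:00 = 21:47 on Sep 12.
+2 hours and 17 minutes → arrive 00:04 UTC on Sep 13.
Flight 2 lands earlier by 9 hours 15 minutes.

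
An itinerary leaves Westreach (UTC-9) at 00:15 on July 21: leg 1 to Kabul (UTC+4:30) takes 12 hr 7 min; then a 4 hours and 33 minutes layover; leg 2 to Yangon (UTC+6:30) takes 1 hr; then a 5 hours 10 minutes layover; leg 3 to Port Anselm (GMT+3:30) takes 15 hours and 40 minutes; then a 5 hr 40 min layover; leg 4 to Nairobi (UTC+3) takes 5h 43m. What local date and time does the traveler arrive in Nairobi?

14:08 on July 23

Convert departure to UTC: 00:15 + 9:00 = 09:15 UTC on Jul 21.
Add 12 hours and 7 minutes leg 1 → 21:22 UTC.
Add 4 hours and 33 minutes layover in Kabul → 01:55 UTC (Jul 22).
Add 1 hour leg 2 → 02:55 UTC.
Add 5 hours and 10 minutes layover in Yangon → 08:05 UTC.
Add 15 hours 40 minutes leg 3 → 23:45 UTC.
Add 5 hours and 40 minutes layover in Port Anselm → 05:25 UTC (Jul 23).
Add 5 hours 43 minutes leg 4 → 11:08 UTC.
Nairobi is UTC+3:00, so local arrival = 11:08 + 3:00 = 14:08 on Jul 23.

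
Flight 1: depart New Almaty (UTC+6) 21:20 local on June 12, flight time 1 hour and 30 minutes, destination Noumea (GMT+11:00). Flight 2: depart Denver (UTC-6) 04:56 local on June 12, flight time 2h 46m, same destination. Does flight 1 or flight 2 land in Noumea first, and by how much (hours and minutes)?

the second, by 3 hours 8 minutes

Flight 1 in UTC: 21:20 − 6:00 = 15:20 on Jun 12.
+1 hour 30 minutes → arrive 16:50 UTC on Jun 12.
Flight 2 in UTC: 04:56 + 6:00 = 10:56 on Jun 12.
+2 hours and 46 minutes → arrive 13:42 UTC on Jun 12.
Flight 2 lands earlier by 3 hours 8 minutes.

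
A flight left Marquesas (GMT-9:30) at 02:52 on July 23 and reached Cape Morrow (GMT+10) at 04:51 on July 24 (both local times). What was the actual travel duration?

Cape Morrow is 19:30 ahead of Marquesas.
Clock-face elapsed time (ignoring zones) is 25 hours 59 minutes.
Actual elapsed = 25 hours 59 minutes − 19:30 = 6 hours 29 minutes.

6 hours 29 minutes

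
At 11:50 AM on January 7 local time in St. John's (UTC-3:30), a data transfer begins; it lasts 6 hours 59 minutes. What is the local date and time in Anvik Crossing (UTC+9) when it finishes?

Anvik Crossing is 12:30 ahead of St. John's.
After 6 hours 59 minutes it is 6:49 PM in St. John's.
Shift by the zone difference: 6:49 PM + 12:30 = 7:19 AM on Jan 8 in Anvik Crossing.

7:19 AM on January 8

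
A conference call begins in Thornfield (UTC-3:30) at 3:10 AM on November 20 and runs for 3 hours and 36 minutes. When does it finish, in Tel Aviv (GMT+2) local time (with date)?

Convert start to UTC: 3:10 AM + 3:30 = 6:40 AM UTC on Nov 20.
Add 3 hours 36 minutes duration → 10:16 AM UTC.
Tel Aviv is UTC+2:00, so local end time = 10:16 AM + 2:00 = 12:16 PM on Nov 20.

12:16 PM on Nov 20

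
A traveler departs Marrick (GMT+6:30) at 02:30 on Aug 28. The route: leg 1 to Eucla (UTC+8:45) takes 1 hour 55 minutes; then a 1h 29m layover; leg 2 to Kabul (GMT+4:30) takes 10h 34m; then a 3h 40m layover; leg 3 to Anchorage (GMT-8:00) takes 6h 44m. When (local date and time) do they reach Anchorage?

12:22 on August 28

Convert departure to UTC: 02:30 − 6:30 = 20:00 UTC on Aug 27.
Add 1 hour 55 minutes leg 1 → 21:55 UTC.
Add 1 hour 29 minutes layover in Eucla → 23:24 UTC.
Add 10 hours and 34 minutes leg 2 → 09:58 UTC (Aug 28).
Add 3 hours and 40 minutes layover in Kabul → 13:38 UTC.
Add 6 hours 44 minutes leg 3 → 20:22 UTC.
Anchorage is UTC−8:00, so local arrival = 20:22 − 8:00 = 12:22 on Aug 28.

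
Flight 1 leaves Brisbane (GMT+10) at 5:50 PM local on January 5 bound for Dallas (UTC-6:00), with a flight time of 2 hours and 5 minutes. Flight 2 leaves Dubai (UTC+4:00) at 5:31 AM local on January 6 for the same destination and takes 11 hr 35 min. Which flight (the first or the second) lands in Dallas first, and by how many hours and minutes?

Flight 1 in UTC: 5:50 PM − 10:00 = 7:50 AM on Jan 5.
+2 hours and 5 minutes → arrive 9:55 AM UTC on Jan 5.
Flight 2 in UTC: 5:31 AM − 4:00 = 1:31 AM on Jan 6.
+11 hours and 35 minutes → arrive 1:06 PM UTC on Jan 6.
Flight 1 lands earlier by 27 hours 11 minutes.

the first, by 27 hours 11 minutes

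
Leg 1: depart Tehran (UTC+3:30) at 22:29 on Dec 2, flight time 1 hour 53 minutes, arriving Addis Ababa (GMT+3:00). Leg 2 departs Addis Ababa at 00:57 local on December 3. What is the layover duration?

Convert departure to UTC: 22:29 − 3:30 = 18:59 UTC on Dec 2.
Add 1 hour and 53 minutes flight time → 20:52 UTC.
Addis Ababa is UTC+3:00, so local arrival = 20:52 + 3:00 = 23:52 on Dec 2.
Layover = 00:57 − 23:52 (+1 day) = 1 hour 5 minutes.

1 hour 5 minutes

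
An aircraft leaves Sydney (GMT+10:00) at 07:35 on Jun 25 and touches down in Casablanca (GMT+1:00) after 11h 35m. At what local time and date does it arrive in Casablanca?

10:10 on June 25

Convert departure to UTC: 07:35 − 10:00 = 21:35 UTC on Jun 24.
Add 11 hours and 35 minutes travel time → 09:10 UTC (Jun 25).
Casablanca is UTC+1:00, so local arrival = 09:10 + 1:00 = 10:10 on Jun 25.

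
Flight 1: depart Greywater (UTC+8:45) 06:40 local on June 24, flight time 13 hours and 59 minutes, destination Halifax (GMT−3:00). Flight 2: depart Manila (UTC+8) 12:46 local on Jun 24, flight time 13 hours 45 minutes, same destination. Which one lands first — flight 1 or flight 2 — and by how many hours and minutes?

the first, by 6 hours 37 minutes

Flight 1 in UTC: 06:40 − 8:45 = 21:55 on Jun 23.
+13 hours and 59 minutes → arrive 11:54 UTC on Jun 24.
Flight 2 in UTC: 12:46 − 8:00 = 04:46 on Jun 24.
+13 hours and 45 minutes → arrive 18:31 UTC on Jun 24.
Flight 1 lands earlier by 6 hours 37 minutes.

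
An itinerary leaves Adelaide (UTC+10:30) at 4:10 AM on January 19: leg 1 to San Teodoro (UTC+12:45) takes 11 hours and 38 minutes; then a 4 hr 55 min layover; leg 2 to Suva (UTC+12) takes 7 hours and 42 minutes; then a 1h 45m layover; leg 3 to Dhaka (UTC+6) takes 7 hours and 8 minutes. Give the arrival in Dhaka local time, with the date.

8:48 AM on January 20

Convert departure to UTC: 4:10 AM − 10:30 = 5:40 PM UTC on Jan 18.
Add 11 hours and 38 minutes leg 1 → 5:18 AM UTC (Jan 19).
Add 4 hours 55 minutes layover in San Teodoro → 10:13 AM UTC.
Add 7 hours 42 minutes leg 2 → 5:55 PM UTC.
Add 1 hour and 45 minutes layover in Suva → 7:40 PM UTC.
Add 7 hours and 8 minutes leg 3 → 2:48 AM UTC (Jan 20).
Dhaka is UTC+6:00, so local arrival = 2:48 AM + 6:00 = 8:48 AM on Jan 20.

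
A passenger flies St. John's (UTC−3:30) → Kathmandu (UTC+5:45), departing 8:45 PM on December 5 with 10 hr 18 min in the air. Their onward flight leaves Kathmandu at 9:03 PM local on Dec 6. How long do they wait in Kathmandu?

4 hours 45 minutes

Convert departure to UTC: 8:45 PM + 3:30 = 12:15 AM UTC on Dec 6.
Add 10 hours and 18 minutes flight time → 10:33 AM UTC.
Kathmandu is UTC+5:45, so local arrival = 10:33 AM + 5:45 = 4:18 PM on Dec 6.
Layover = 9:03 PM − 4:18 PM = 4 hours 45 minutes.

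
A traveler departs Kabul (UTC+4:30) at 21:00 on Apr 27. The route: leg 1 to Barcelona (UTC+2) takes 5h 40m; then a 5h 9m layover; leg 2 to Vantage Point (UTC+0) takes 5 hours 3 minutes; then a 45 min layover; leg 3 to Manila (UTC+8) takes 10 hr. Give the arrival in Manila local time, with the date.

03:07 on April 29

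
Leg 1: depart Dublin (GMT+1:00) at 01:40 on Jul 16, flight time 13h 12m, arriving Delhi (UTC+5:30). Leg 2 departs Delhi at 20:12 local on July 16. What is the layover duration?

50 minutes

Convert departure to UTC: 01:40 − 1:00 = 00:40 UTC on Jul 16.
Add 13 hours 12 minutes flight time → 13:52 UTC.
Delhi is UTC+5:30, so local arrival = 13:52 + 5:30 = 19:22 on Jul 16.
Layover = 20:12 − 19:22 = 50 minutes.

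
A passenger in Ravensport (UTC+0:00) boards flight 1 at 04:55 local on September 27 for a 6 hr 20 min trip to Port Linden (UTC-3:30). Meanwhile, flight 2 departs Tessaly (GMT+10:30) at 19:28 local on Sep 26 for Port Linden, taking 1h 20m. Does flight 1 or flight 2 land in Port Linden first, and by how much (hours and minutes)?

Flight 1 departs at 04:55 UTC (Sep 27).
+6 hours 20 minutes → arrive 11:15 UTC on Sep 27.
Flight 2 in UTC: 19:28 − 10:30 = 08:58 on Sep 26.
+1 hour and 20 minutes → arrive 10:18 UTC on Sep 26.
Flight 2 lands earlier by 24 hours 57 minutes.

the second, by 24 hours 57 minutes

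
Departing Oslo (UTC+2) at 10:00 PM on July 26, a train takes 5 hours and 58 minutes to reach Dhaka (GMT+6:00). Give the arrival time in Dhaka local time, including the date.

7:58 AM on July 27

Dhaka is 4:00 ahead of Oslo.
After 5 hours and 58 minutes it is 3:58 AM (Jul 27) in Oslo.
Shift by the zone difference: 3:58 AM + 4:00 = 7:58 AM on Jul 27 in Dhaka.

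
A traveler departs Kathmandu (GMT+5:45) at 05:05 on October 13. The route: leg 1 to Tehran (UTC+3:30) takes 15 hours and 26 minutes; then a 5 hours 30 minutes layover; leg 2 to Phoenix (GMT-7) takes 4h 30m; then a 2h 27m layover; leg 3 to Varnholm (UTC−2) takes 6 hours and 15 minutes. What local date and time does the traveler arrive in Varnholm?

07:28 on Oct 14

Convert departure to UTC: 05:05 − 5:45 = 23:20 UTC on Oct 12.
Add 15 hours and 26 minutes leg 1 → 14:46 UTC (Oct 13).
Add 5 hours 30 minutes layover in Tehran → 20:16 UTC.
Add 4 hours and 30 minutes leg 2 → 00:46 UTC (Oct 14).
Add 2 hours 27 minutes layover in Phoenix → 03:13 UTC.
Add 6 hours and 15 minutes leg 3 → 09:28 UTC.
Varnholm is UTC−2:00, so local arrival = 09:28 − 2:00 = 07:28 on Oct 14.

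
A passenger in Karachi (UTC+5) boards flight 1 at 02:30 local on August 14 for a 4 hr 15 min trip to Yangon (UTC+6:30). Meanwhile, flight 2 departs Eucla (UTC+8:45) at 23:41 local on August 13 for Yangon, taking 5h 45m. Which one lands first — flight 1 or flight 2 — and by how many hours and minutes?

the second, by 5 hours 4 minutes

Flight 1 in UTC: 02:30 − 5:00 = 21:30 on Aug 13.
+4 hours 15 minutes → arrive 01:45 UTC on Aug 14.
Flight 2 in UTC: 23:41 − 8:45 = 14:56 on Aug 13.
+5 hours 45 minutes → arrive 20:41 UTC on Aug 13.
Flight 2 lands earlier by 5 hours 4 minutes.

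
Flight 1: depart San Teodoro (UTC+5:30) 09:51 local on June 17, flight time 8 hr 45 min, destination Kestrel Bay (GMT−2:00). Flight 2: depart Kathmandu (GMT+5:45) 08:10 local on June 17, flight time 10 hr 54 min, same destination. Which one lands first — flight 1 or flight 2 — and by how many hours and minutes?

the first, by 13 minutes

Flight 1 in UTC: 09:51 − 5:30 = 04:21 on Jun 17.
+8 hours and 45 minutes → arrive 13:06 UTC on Jun 17.
Flight 2 in UTC: 08:10 − 5:45 = 02:25 on Jun 17.
+10 hours and 54 minutes → arrive 13:19 UTC on Jun 17.
Flight 1 lands earlier by 13 minutes.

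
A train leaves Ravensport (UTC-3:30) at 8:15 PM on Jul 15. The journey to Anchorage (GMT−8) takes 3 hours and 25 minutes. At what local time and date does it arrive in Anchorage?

Convert departure to UTC: 8:15 PM + 3:30 = 11:45 PM UTC on Jul 15.
Add 3 hours 25 minutes travel time → 3:10 AM UTC (Jul 16).
Anchorage is UTC−8:00, so local arrival = 3:10 AM − 8:00 = 7:10 PM on Jul 15.

7:10 PM on Jul 15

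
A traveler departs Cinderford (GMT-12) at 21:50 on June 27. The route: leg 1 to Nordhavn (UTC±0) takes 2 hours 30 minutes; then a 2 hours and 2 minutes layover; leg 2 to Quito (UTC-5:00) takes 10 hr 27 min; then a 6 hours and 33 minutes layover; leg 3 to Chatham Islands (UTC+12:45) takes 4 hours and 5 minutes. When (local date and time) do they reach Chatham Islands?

Convert departure to UTC: 21:50 + 12:00 = 09:50 UTC on Jun 28.
Add 2 hours and 30 minutes leg 1 → 12:20 UTC.
Add 2 hours and 2 minutes layover in Nordhavn → 14:22 UTC.
Add 10 hours 27 minutes leg 2 → 00:49 UTC (Jun 29).
Add 6 hours and 33 minutes layover in Quito → 07:22 UTC.
Add 4 hours and 5 minutes leg 3 → 11:27 UTC.
Chatham Islands is UTC+12:45, so local arrival = 11:27 + 12:45 = 00:12 on Jun 30.

00:12 on June 30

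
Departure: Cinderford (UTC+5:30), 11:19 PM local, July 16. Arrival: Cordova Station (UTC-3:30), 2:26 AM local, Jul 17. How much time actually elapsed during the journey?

12 hours 7 minutes

Cordova Station is 9:00 behind Cinderford.
Clock-face elapsed time (ignoring zones) is 3 hours 7 minutes.
Actual elapsed = 3 hours 7 minutes + 9:00 = 12 hours 7 minutes.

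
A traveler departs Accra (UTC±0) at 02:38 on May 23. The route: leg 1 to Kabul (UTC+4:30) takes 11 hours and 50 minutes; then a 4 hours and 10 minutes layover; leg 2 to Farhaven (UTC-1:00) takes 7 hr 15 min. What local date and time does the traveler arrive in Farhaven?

Accra is at UTC+0, so departure is already 02:38 UTC on May 23.
Add 11 hours 50 minutes leg 1 → 14:28 UTC.
Add 4 hours 10 minutes layover in Kabul → 18:38 UTC.
Add 7 hours 15 minutes leg 2 → 01:53 UTC (May 24).
Farhaven is UTC−1:00, so local arrival = 01:53 − 1:00 = 00:53 on May 24.

00:53 on May 24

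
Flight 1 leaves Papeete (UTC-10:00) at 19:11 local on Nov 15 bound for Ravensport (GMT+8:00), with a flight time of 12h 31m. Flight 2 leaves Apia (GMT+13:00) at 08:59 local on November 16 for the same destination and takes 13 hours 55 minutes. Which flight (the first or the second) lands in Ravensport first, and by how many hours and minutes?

Flight 1 in UTC: 19:11 + 10:00 = 05:11 on Nov 16.
+12 hours and 31 minutes → arrive 17:42 UTC on Nov 16.
Flight 2 in UTC: 08:59 − 13:00 = 19:59 on Nov 15.
+13 hours and 55 minutes → arrive 09:54 UTC on Nov 16.
Flight 2 lands earlier by 7 hours 48 minutes.

the second, by 7 hours 48 minutes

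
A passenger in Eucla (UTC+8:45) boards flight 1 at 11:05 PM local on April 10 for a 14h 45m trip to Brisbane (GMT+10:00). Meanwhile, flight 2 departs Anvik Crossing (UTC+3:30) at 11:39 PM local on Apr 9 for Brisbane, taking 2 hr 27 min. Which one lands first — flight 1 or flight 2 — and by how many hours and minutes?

the second, by 30 hours 29 minutes

Flight 1 in UTC: 11:05 PM − 8:45 = 2:20 PM on Apr 10.
+14 hours and 45 minutes → arrive 5:05 AM UTC on Apr 11.
Flight 2 in UTC: 11:39 PM − 3:30 = 8:09 PM on Apr 9.
+2 hours 27 minutes → arrive 10:36 PM UTC on Apr 9.
Flight 2 lands earlier by 30 hours 29 minutes.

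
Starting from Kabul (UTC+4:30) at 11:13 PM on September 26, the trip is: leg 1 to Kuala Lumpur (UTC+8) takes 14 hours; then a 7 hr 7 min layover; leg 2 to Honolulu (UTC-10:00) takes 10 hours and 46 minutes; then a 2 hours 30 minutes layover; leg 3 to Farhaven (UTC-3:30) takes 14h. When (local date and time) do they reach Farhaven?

Convert departure to UTC: 11:13 PM − 4:30 = 6:43 PM UTC on Sep 26.
Add 14 hours leg 1 → 8:43 AM UTC (Sep 27).
Add 7 hours 7 minutes layover in Kuala Lumpur → 3:50 PM UTC.
Add 10 hours 46 minutes leg 2 → 2:36 AM UTC (Sep 28).
Add 2 hours 30 minutes layover in Honolulu → 5:06 AM UTC.
Add 14 hours leg 3 → 7:06 PM UTC.
Farhaven is UTC−3:30, so local arrival = 7:06 PM − 3:30 = 3:36 PM on Sep 28.

3:36 PM on Sep 28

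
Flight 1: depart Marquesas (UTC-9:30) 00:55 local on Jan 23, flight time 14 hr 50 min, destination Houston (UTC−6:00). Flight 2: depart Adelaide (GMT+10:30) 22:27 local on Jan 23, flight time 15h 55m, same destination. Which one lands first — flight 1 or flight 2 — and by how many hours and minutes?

Flight 1 in UTC: 00:55 + 9:30 = 10:25 on Jan 23.
+14 hours and 50 minutes → arrive 01:15 UTC on Jan 24.
Flight 2 in UTC: 22:27 − 10:30 = 11:57 on Jan 23.
+15 hours 55 minutes → arrive 03:52 UTC on Jan 24.
Flight 1 lands earlier by 2 hours 37 minutes.

the first, by 2 hours 37 minutes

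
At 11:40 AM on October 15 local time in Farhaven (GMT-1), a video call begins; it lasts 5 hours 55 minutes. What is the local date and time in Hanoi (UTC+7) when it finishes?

Convert start to UTC: 11:40 AM + 1:00 = 12:40 PM UTC on Oct 15.
Add 5 hours and 55 minutes duration → 6:35 PM UTC.
Hanoi is UTC+7:00, so local end time = 6:35 PM + 7:00 = 1:35 AM on Oct 16.

1:35 AM on October 16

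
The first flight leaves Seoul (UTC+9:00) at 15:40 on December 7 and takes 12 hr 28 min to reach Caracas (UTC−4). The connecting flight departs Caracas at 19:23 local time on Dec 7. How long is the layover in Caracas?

4 hours 15 minutes

Convert departure to UTC: 15:40 − 9:00 = 06:40 UTC on Dec 7.
Add 12 hours and 28 minutes flight time → 19:08 UTC.
Caracas is UTC−4:00, so local arrival = 19:08 − 4:00 = 15:08 on Dec 7.
Layover = 19:23 − 15:08 = 4 hours 15 minutes.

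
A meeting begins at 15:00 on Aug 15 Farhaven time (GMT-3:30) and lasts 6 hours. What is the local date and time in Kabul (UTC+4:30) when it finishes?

Kabul is 8:00 ahead of Farhaven.
After 6 hours it is 21:00 in Farhaven.
Shift by the zone difference: 21:00 + 8:00 = 05:00 on Aug 16 in Kabul.

05:00 on August 16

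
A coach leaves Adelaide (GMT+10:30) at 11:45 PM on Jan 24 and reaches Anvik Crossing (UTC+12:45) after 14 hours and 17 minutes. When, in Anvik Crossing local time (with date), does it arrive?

4:17 PM on January 25

Anvik Crossing is 2:15 ahead of Adelaide.
After 14 hours and 17 minutes it is 2:02 PM (Jan 25) in Adelaide.
Shift by the zone difference: 2:02 PM + 2:15 = 4:17 PM on Jan 25 in Anvik Crossing.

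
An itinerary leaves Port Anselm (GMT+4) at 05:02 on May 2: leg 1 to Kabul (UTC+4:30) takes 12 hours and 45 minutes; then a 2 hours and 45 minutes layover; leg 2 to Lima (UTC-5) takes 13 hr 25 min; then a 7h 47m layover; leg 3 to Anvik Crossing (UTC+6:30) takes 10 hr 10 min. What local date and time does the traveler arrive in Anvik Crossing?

Convert departure to UTC: 05:02 − 4:00 = 01:02 UTC on May 2.
Add 12 hours 45 minutes leg 1 → 13:47 UTC.
Add 2 hours 45 minutes layover in Kabul → 16:32 UTC.
Add 13 hours 25 minutes leg 2 → 05:57 UTC (May 3).
Add 7 hours and 47 minutes layover in Lima → 13:44 UTC.
Add 10 hours 10 minutes leg 3 → 23:54 UTC.
Anvik Crossing is UTC+6:30, so local arrival = 23:54 + 6:30 = 06:24 on May 4.

06:24 on May 4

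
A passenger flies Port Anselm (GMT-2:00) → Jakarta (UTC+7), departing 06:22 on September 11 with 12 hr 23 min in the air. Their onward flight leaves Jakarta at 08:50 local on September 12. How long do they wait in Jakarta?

5 hours 5 minutes

Convert departure to UTC: 06:22 + 2:00 = 08:22 UTC on Sep 11.
Add 12 hours and 23 minutes flight time → 20:45 UTC.
Jakarta is UTC+7:00, so local arrival = 20:45 + 7:00 = 03:45 on Sep 12.
Layover = 08:50 − 03:45 = 5 hours 5 minutes.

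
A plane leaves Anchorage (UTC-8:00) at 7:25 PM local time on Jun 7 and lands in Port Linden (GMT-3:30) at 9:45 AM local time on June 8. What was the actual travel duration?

Departure in UTC: 7:25 PM + 8:00 = 3:25 AM on Jun 8.
Arrival in UTC: 9:45 AM + 3:30 = 1:15 PM on Jun 8.
Elapsed = 1:15 PM − 3:25 AM = 9 hours 50 minutes.

9 hours 50 minutes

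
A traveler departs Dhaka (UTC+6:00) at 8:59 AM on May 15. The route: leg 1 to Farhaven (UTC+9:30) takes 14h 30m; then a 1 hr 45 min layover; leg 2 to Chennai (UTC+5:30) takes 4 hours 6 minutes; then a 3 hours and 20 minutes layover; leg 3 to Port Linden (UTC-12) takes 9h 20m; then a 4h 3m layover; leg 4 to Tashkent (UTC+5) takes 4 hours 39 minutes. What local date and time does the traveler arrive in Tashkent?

1:42 AM on May 17

Convert departure to UTC: 8:59 AM − 6:00 = 2:59 AM UTC on May 15.
Add 14 hours 30 minutes leg 1 → 5:29 PM UTC.
Add 1 hour 45 minutes layover in Farhaven → 7:14 PM UTC.
Add 4 hours and 6 minutes leg 2 → 11:20 PM UTC.
Add 3 hours 20 minutes layover in Chennai → 2:40 AM UTC (May 16).
Add 9 hours and 20 minutes leg 3 → 12:00 PM UTC.
Add 4 hours 3 minutes layover in Port Linden → 4:03 PM UTC.
Add 4 hours 39 minutes leg 4 → 8:42 PM UTC.
Tashkent is UTC+5:00, so local arrival = 8:42 PM + 5:00 = 1:42 AM on May 17.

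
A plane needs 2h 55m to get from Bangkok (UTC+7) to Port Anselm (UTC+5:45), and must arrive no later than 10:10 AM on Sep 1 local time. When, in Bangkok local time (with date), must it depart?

8:30 AM on September 1

Target arrival in UTC: 10:10 AM − 5:45 = 4:25 AM on Sep 1.
Subtract 2 hours and 55 minutes → departure 1:30 AM UTC on Sep 1.
Bangkok is UTC+7:00: 1:30 AM + 7:00 = 8:30 AM on Sep 1.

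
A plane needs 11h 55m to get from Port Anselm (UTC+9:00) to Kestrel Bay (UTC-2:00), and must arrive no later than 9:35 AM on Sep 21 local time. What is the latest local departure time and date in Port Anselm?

8:40 AM on September 21

Target arrival in UTC: 9:35 AM + 2:00 = 11:35 AM on Sep 21.
Subtract 11 hours 55 minutes → departure 11:40 PM UTC on Sep 20.
Port Anselm is UTC+9:00: 11:40 PM + 9:00 = 8:40 AM on Sep 21.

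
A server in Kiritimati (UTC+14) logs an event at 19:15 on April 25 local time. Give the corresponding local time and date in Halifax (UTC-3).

Halifax is 17:00 behind Kiritimati.
Shift by the zone difference: 19:15 − 17:00 = 02:15 on Apr 25 in Halifax.

02:15 on April 25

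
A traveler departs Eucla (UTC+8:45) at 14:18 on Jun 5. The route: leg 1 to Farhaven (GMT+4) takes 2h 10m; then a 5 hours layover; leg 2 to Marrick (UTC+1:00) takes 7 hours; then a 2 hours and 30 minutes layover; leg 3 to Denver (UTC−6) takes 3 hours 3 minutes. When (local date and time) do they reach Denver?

Convert departure to UTC: 14:18 − 8:45 = 05:33 UTC on Jun 5.
Add 2 hours 10 minutes leg 1 → 07:43 UTC.
Add 5 hours layover in Farhaven → 12:43 UTC.
Add 7 hours leg 2 → 19:43 UTC.
Add 2 hours and 30 minutes layover in Marrick → 22:13 UTC.
Add 3 hours and 3 minutes leg 3 → 01:16 UTC (Jun 6).
Denver is UTC−6:00, so local arrival = 01:16 − 6:00 = 19:16 on Jun 5.

19:16 on June 5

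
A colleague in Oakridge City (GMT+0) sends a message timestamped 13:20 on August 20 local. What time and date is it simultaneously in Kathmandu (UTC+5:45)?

Oakridge City is UTC+0 so that is 13:20 UTC.
Kathmandu is UTC+5:45: 13:20 + 5:45 = 19:05 on Aug 20.

19:05 on Aug 20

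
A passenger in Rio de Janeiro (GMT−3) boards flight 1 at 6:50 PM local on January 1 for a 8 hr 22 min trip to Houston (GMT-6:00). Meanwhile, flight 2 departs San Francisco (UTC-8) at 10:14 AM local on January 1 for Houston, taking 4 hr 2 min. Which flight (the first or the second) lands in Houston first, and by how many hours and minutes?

Flight 1 in UTC: 6:50 PM + 3:00 = 9:50 PM on Jan 1.
+8 hours 22 minutes → arrive 6:12 AM UTC on Jan 2.
Flight 2 in UTC: 10:14 AM + 8:00 = 6:14 PM on Jan 1.
+4 hours 2 minutes → arrive 10:16 PM UTC on Jan 1.
Flight 2 lands earlier by 7 hours 56 minutes.

the second, by 7 hours 56 minutes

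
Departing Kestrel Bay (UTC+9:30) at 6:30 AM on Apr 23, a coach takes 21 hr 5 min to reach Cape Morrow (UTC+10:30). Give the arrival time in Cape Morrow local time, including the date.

Convert departure to UTC: 6:30 AM − 9:30 = 9:00 PM UTC on Apr 22.
Add 21 hours and 5 minutes travel time → 6:05 PM UTC (Apr 23).
Cape Morrow is UTC+10:30, so local arrival = 6:05 PM + 10:30 = 4:35 AM on Apr 24.

4:35 AM on Apr 24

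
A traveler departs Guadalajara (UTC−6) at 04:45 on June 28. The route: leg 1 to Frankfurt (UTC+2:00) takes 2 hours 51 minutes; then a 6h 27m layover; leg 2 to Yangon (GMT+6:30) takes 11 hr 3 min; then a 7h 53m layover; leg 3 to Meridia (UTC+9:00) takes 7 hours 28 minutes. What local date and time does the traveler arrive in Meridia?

07:27 on June 30

Convert departure to UTC: 04:45 + 6:00 = 10:45 UTC on Jun 28.
Add 2 hours 51 minutes leg 1 → 13:36 UTC.
Add 6 hours 27 minutes layover in Frankfurt → 20:03 UTC.
Add 11 hours 3 minutes leg 2 → 07:06 UTC (Jun 29).
Add 7 hours 53 minutes layover in Yangon → 14:59 UTC.
Add 7 hours and 28 minutes leg 3 → 22:27 UTC.
Meridia is UTC+9:00, so local arrival = 22:27 + 9:00 = 07:27 on Jun 30.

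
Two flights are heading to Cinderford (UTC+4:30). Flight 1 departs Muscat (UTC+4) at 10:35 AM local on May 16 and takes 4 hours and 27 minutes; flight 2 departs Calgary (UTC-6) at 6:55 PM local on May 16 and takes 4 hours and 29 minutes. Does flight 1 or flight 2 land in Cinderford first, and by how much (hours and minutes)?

Flight 1 in UTC: 10:35 AM − 4:00 = 6:35 AM on May 16.
+4 hours 27 minutes → arrive 11:02 AM UTC on May 16.
Flight 2 in UTC: 6:55 PM + 6:00 = 12:55 AM on May 17.
+4 hours and 29 minutes → arrive 5:24 AM UTC on May 17.
Flight 1 lands earlier by 18 hours 22 minutes.

the first, by 18 hours 22 minutes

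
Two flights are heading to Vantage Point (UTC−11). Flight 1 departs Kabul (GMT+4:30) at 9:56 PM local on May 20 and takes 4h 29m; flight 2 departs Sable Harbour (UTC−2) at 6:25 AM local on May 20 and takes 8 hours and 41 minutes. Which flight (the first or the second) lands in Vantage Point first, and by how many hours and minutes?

Flight 1 in UTC: 9:56 PM − 4:30 = 5:26 PM on May 20.
+4 hours 29 minutes → arrive 9:55 PM UTC on May 20.
Flight 2 in UTC: 6:25 AM + 2:00 = 8:25 AM on May 20.
+8 hours 41 minutes → arrive 5:06 PM UTC on May 20.
Flight 2 lands earlier by 4 hours 49 minutes.

the second, by 4 hours 49 minutes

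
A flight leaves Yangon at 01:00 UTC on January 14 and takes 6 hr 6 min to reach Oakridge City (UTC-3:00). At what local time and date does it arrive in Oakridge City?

Departure is given in UTC: 01:00 on Jan 14.
Add 6 hours and 6 minutes → 07:06 UTC.
Oakridge City is UTC−3:00: 07:06 − 3:00 = 04:06 on Jan 14.

04:06 on Jan 14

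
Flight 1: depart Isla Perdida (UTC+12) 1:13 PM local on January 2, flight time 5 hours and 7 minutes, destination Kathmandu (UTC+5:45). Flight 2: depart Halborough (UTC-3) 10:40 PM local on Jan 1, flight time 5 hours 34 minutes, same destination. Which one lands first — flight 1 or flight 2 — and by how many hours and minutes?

the first, by 54 minutes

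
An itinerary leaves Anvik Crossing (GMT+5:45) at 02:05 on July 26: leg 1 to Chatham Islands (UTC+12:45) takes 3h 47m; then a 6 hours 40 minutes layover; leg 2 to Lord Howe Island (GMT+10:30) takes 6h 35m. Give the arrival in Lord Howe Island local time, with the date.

23:52 on Jul 26

Convert departure to UTC: 02:05 − 5:45 = 20:20 UTC on Jul 25.
Add 3 hours and 47 minutes leg 1 → 00:07 UTC (Jul 26).
Add 6 hours 40 minutes layover in Chatham Islands → 06:47 UTC.
Add 6 hours and 35 minutes leg 2 → 13:22 UTC.
Lord Howe Island is UTC+10:30, so local arrival = 13:22 + 10:30 = 23:52 on Jul 26.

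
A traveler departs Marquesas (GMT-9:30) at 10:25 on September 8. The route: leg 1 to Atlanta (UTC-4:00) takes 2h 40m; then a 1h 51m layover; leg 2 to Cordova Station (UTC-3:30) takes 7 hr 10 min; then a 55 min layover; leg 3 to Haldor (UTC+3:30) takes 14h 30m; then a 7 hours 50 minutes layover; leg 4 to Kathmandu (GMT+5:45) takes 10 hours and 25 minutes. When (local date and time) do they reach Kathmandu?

23:01 on Sep 10

Convert departure to UTC: 10:25 + 9:30 = 19:55 UTC on Sep 8.
Add 2 hours and 40 minutes leg 1 → 22:35 UTC.
Add 1 hour 51 minutes layover in Atlanta → 00:26 UTC (Sep 9).
Add 7 hours and 10 minutes leg 2 → 07:36 UTC.
Add 55 minutes layover in Cordova Station → 08:31 UTC.
Add 14 hours and 30 minutes leg 3 → 23:01 UTC.
Add 7 hours 50 minutes layover in Haldor → 06:51 UTC (Sep 10).
Add 10 hours and 25 minutes leg 4 → 17:16 UTC.
Kathmandu is UTC+5:45, so local arrival = 17:16 + 5:45 = 23:01 on Sep 10.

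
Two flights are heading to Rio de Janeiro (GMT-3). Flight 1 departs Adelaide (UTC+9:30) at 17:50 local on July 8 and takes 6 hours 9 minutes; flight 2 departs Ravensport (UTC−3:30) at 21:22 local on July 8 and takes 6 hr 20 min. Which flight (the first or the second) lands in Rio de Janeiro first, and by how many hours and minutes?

Flight 1 in UTC: 17:50 − 9:30 = 08:20 on Jul 8.
+6 hours 9 minutes → arrive 14:29 UTC on Jul 8.
Flight 2 in UTC: 21:22 + 3:30 = 00:52 on Jul 9.
+6 hours and 20 minutes → arrive 07:12 UTC on Jul 9.
Flight 1 lands earlier by 16 hours 43 minutes.

the first, by 16 hours 43 minutes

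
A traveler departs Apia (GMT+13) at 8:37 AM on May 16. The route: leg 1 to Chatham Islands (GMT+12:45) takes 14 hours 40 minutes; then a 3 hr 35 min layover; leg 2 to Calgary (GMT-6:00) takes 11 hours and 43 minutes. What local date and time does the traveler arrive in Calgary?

Convert departure to UTC: 8:37 AM − 13:00 = 7:37 PM UTC on May 15.
Add 14 hours and 40 minutes leg 1 → 10:17 AM UTC (May 16).
Add 3 hours and 35 minutes layover in Chatham Islands → 1:52 PM UTC.
Add 11 hours and 43 minutes leg 2 → 1:35 AM UTC (May 17).
Calgary is UTC−6:00, so local arrival = 1:35 AM − 6:00 = 7:35 PM on May 16.

7:35 PM on May 16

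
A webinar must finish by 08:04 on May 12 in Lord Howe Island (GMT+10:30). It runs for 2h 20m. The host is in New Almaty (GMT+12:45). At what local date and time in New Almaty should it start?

07:59 on May 12

Target end time in UTC: 08:04 − 10:30 = 21:34 on May 11.
Subtract 2 hours 20 minutes → start 19:14 UTC on May 11.
New Almaty is UTC+12:45: 19:14 + 12:45 = 07:59 on May 12.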